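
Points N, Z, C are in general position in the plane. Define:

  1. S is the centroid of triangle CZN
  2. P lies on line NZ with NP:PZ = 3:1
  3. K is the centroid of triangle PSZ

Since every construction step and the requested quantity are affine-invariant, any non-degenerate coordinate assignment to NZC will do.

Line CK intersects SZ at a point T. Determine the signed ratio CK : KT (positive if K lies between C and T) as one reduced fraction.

Work in coordinates with N = (0, 0), Z = (1, 0), C = (0, 1).
1. S is the centroid of triangle CZN ⇒ S = (1/3, 1/3)
2. P lies on line NZ with NP:PZ = 3:1 ⇒ P = (3/4, 0)
3. K is the centroid of triangle PSZ ⇒ K = (25/36, 1/9)
line CK meets SZ at T = (25/39, 7/39)
K = C + t·(T−C) with t = 13/12, so CK:KT = 13/12:-1/12

CK:KT = -13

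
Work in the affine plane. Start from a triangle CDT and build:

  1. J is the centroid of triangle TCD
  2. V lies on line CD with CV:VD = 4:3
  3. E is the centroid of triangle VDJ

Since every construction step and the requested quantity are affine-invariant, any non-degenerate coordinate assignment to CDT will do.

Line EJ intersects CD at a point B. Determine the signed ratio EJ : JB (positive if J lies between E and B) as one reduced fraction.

EJ:JB = -2/3

Assign C = (0, 0), D = (1, 0), T = (0, 1) — the answer is frame-independent, so this choice is without loss of generality.
1. J is the centroid of triangle TCD ⇒ J = (1/3, 1/3)
2. V lies on line CD with CV:VD = 4:3 ⇒ V = (4/7, 0)
3. E is the centroid of triangle VDJ ⇒ E = (40/63, 1/9)
line EJ meets CD at B = (11/14, 0)
J = E + t·(B−E) with t = -2, so EJ:JB = -2:3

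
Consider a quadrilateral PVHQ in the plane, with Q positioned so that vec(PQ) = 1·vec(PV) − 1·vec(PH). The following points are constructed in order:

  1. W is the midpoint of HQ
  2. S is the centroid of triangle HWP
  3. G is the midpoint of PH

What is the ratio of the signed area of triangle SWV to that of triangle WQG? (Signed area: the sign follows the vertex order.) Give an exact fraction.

Assign P = (0, 0), V = (1, 0), H = (0, 1), Q = (1, -1) — the answer is frame-independent, so this choice is without loss of generality.
1. W is the midpoint of HQ ⇒ W = (1/2, 0)
2. S is the centroid of triangle HWP ⇒ S = (1/6, 1/3)
3. G is the midpoint of PH ⇒ G = (0, 1/2)
2·[SWV] = 1/6, 2·[WQG] = -1/4
[SWV]:[WQG] = 1/6:-1/4 = -2/3

[SWV]:[WQG] = -2/3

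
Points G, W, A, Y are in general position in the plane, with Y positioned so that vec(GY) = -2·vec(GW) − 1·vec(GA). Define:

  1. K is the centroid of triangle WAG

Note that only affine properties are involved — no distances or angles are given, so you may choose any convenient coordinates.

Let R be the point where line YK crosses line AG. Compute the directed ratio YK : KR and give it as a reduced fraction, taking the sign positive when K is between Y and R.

Work in coordinates with G = (0, 0), W = (1, 0), A = (0, 1), Y = (-2, -1).
1. K is the centroid of triangle WAG ⇒ K = (1/3, 1/3)
line YK meets AG at R = (0, 1/7)
K = Y + t·(R−Y) with t = 7/6, so YK:KR = 7/6:-1/6

YK:KR = -7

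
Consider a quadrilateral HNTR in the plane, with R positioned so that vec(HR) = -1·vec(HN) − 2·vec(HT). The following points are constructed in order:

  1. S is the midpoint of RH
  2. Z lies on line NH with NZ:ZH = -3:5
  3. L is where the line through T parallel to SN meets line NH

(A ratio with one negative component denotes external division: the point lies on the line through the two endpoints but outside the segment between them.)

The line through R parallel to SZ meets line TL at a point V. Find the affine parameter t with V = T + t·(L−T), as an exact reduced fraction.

t = 16/3

Choose coordinates H = (0, 0), N = (1, 0), T = (0, 1), R = (-1, -2).
1. S is the midpoint of RH ⇒ S = (-1/2, -1)
2. Z lies on line NH with NZ:ZH = -3:5 ⇒ Z = (5/2, 0)
3. L is where the line through T parallel to SN meets line NH ⇒ L = (-3/2, 0)
through R parallel to SZ: direction (3, 1); meets TL at V = (-8, -13/3)
V = T + t·(L−T) with t = 16/3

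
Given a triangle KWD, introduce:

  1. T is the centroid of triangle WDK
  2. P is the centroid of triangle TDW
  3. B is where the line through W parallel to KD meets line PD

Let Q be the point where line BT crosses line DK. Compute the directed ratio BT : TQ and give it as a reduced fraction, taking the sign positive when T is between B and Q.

BT:TQ = 2

Work in coordinates with K = (0, 0), W = (1, 0), D = (0, 1).
1. T is the centroid of triangle WDK ⇒ T = (1/3, 1/3)
2. P is the centroid of triangle TDW ⇒ P = (4/9, 4/9)
3. B is where the line through W parallel to KD meets line PD ⇒ B = (1, -1/4)
line BT meets DK at Q = (0, 5/8)
T = B + t·(Q−B) with t = 2/3, so BT:TQ = 2/3:1/3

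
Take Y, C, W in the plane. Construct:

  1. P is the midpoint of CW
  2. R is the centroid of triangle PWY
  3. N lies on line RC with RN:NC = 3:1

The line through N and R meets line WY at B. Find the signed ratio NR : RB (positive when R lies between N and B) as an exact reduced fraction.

NR:RB = 15/4

Assign Y = (0, 0), C = (1, 0), W = (0, 1) — the answer is frame-independent, so this choice is without loss of generality.
1. P is the midpoint of CW ⇒ P = (1/2, 1/2)
2. R is the centroid of triangle PWY ⇒ R = (1/6, 1/2)
3. N lies on line RC with RN:NC = 3:1 ⇒ N = (19/24, 1/8)
line NR meets WY at B = (0, 3/5)
R = N + t·(B−N) with t = 15/19, so NR:RB = 15/19:4/19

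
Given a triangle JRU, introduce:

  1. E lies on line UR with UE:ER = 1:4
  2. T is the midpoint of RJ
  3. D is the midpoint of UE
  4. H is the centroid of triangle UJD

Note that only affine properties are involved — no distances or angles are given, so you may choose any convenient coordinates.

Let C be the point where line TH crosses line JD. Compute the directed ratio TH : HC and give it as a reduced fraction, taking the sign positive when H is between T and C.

Assign J = (0, 0), R = (1, 0), U = (0, 1) — the answer is frame-independent, so this choice is without loss of generality.
1. E lies on line UR with UE:ER = 1:4 ⇒ E = (1/5, 4/5)
2. T is the midpoint of RJ ⇒ T = (1/2, 0)
3. D is the midpoint of UE ⇒ D = (1/10, 9/10)
4. H is the centroid of triangle UJD ⇒ H = (1/30, 19/30)
line TH meets JD at C = (19/290, 171/290)
H = T + t·(C−T) with t = 29/27, so TH:HC = 29/27:-2/27

TH:HC = -29/2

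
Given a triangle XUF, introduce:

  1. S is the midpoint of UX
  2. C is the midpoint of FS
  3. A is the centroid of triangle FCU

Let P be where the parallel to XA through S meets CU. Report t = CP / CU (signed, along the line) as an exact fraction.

Choose coordinates X = (0, 0), U = (1, 0), F = (0, 1).
1. S is the midpoint of UX ⇒ S = (1/2, 0)
2. C is the midpoint of FS ⇒ C = (1/4, 1/2)
3. A is the centroid of triangle FCU ⇒ A = (5/12, 1/2)
through S parallel to XA: direction (5/12, 1/2); meets CU at P = (19/28, 3/14)
P = C + t·(U−C) with t = 4/7

t = 4/7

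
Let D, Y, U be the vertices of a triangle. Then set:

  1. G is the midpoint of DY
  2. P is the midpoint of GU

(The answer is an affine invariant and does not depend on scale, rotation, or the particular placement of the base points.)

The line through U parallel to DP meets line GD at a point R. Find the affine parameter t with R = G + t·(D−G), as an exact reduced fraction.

Choose coordinates D = (0, 0), Y = (1, 0), U = (0, 1).
1. G is the midpoint of DY ⇒ G = (1/2, 0)
2. P is the midpoint of GU ⇒ P = (1/4, 1/2)
through U parallel to DP: direction (1/4, 1/2); meets GD at R = (-1/2, 0)
R = G + t·(D−G) with t = 2

t = 2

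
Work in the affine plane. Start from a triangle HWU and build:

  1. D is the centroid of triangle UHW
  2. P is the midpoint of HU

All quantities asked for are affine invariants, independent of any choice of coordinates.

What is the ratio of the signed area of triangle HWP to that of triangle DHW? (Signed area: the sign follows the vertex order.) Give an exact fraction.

[HWP]:[DHW] = 3/2

Assign H = (0, 0), W = (1, 0), U = (0, 1) — the answer is frame-independent, so this choice is without loss of generality.
1. D is the centroid of triangle UHW ⇒ D = (1/3, 1/3)
2. P is the midpoint of HU ⇒ P = (0, 1/2)
2·[HWP] = 1/2, 2·[DHW] = 1/3
[HWP]:[DHW] = 1/2:1/3 = 3/2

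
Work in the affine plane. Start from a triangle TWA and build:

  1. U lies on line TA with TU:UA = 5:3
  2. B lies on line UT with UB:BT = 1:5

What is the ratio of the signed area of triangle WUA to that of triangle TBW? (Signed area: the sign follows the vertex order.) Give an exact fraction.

Set T = (0, 0), W = (1, 0), A = (0, 1); any affine frame gives the same invariant.
1. U lies on line TA with TU:UA = 5:3 ⇒ U = (0, 5/8)
2. B lies on line UT with UB:BT = 1:5 ⇒ B = (0, 25/48)
2·[WUA] = -3/8, 2·[TBW] = -25/48
[WUA]:[TBW] = -3/8:-25/48 = 18/25

[WUA]:[TBW] = 18/25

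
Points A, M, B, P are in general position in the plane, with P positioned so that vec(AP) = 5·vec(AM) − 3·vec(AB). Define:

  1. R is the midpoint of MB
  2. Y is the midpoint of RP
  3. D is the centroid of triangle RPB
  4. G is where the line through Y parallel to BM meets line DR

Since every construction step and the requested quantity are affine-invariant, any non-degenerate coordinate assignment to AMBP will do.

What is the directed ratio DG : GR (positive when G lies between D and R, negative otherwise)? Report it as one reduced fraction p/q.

DG:GR = -1/3

Choose coordinates A = (0, 0), M = (1, 0), B = (0, 1), P = (5, -3).
1. R is the midpoint of MB ⇒ R = (1/2, 1/2)
2. Y is the midpoint of RP ⇒ Y = (11/4, -5/4)
3. D is the centroid of triangle RPB ⇒ D = (11/6, -1/2)
4. G is where the line through Y parallel to BM meets line DR ⇒ G = (5/2, -1)
G = D + t·(R−D) with t = -1/2, so DG:GR = t:(1−t) = -1/2:3/2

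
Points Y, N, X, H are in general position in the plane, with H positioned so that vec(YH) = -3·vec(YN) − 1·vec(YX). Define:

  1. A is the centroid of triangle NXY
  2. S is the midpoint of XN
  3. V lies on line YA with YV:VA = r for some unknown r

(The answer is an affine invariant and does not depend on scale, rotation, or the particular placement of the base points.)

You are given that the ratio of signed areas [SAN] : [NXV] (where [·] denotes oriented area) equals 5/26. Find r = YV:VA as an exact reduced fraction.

Assign Y = (0, 0), N = (1, 0), X = (0, 1), H = (-3, -1) — the answer is frame-independent, so this choice is without loss of generality.
1. A is the centroid of triangle NXY ⇒ A = (1/3, 1/3)
2. S is the midpoint of XN ⇒ S = (1/2, 1/2)
3. With YV:VA = r, write λ = r/(r+1) so V = Y + λ·(A−Y); V is affine-linear in λ
Every point depending on V is an affine combination of V and λ-independent points, so each such coordinate is linear in λ; the λ² term in each signed area is a multiple of (A−Y)×(A−Y) = 0, so 2·[SAN] and 2·[NXV] are each linear in λ. Evaluating at λ=0 and λ=1:
  2·[SAN] = 1/6,   2·[NXV] = -2/3·λ + 1
So [SAN]:[NXV] = (1/6) / (-2/3·λ + 1). Setting this equal to 5/26:
  1/6 = 5/26·(-2/3·λ + 1)  ⇒  λ = 1/5
Then r = λ/(1−λ) = (1/5)/(4/5) = 1/4. Check: with r = 1/4, V = (1/15, 1/15) and [SAN]:[NXV] = 5/26 as required.

r = 1/4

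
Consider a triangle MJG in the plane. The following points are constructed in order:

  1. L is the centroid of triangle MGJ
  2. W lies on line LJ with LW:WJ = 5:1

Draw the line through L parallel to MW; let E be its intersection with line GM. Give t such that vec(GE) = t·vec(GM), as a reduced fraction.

t = 11/16

Work in coordinates with M = (0, 0), J = (1, 0), G = (0, 1).
1. L is the centroid of triangle MGJ ⇒ L = (1/3, 1/3)
2. W lies on line LJ with LW:WJ = 5:1 ⇒ W = (8/9, 1/18)
through L parallel to MW: direction (8/9, 1/18); meets GM at E = (0, 5/16)
E = G + t·(M−G) with t = 11/16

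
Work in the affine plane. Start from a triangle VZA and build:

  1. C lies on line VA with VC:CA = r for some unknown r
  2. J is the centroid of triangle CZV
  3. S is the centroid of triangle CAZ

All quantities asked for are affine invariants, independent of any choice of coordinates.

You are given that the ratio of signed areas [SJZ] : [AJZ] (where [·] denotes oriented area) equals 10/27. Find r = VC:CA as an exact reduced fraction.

Assign V = (0, 0), Z = (1, 0), A = (0, 1) — the answer is frame-independent, so this choice is without loss of generality.
1. With VC:CA = r, write λ = r/(r+1) so C = V + λ·(A−V); C is affine-linear in λ
2. J is the centroid of triangle CZV ⇒ J is an affine combination of earlier points and hence also affine-linear in λ
3. S is the centroid of triangle CAZ ⇒ S is an affine combination of earlier points and hence also affine-linear in λ
Every point depending on C is an affine combination of C and λ-independent points, so each such coordinate is linear in λ; the λ² term in each signed area is a multiple of (A−V)×(A−V) = 0, so 2·[SJZ] and 2·[AJZ] are each linear in λ. Evaluating at λ=0 and λ=1:
  2·[SJZ] = 2/9,   2·[AJZ] = -1/3·λ + 2/3
So [SJZ]:[AJZ] = (2/9) / (-1/3·λ + 2/3). Setting this equal to 10/27:
  2/9 = 10/27·(-1/3·λ + 2/3)  ⇒  λ = 1/5
Then r = λ/(1−λ) = (1/5)/(4/5) = 1/4. Check: with r = 1/4, C = (0, 1/5) and [SJZ]:[AJZ] = 10/27 as required.

r = 1/4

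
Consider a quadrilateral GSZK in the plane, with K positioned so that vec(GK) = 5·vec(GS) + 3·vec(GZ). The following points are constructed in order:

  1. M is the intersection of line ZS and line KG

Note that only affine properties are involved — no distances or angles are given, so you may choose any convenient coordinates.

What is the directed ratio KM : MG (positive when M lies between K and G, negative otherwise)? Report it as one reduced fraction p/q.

KM:MG = 7

Work in coordinates with G = (0, 0), S = (1, 0), Z = (0, 1), K = (5, 3).
1. M is the intersection of line ZS and line KG ⇒ M = (5/8, 3/8)
M = K + t·(G−K) with t = 7/8, so KM:MG = t:(1−t) = 7/8:1/8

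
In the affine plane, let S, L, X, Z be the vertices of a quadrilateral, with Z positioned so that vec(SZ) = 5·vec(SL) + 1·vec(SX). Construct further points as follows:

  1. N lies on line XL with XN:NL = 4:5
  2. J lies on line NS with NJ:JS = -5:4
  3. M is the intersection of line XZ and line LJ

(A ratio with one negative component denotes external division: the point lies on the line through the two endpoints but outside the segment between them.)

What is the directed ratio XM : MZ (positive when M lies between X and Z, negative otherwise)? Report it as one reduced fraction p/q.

XM:MZ = 9/11

Set S = (0, 0), L = (1, 0), X = (0, 1), Z = (5, 1); any affine frame gives the same invariant.
1. N lies on line XL with XN:NL = 4:5 ⇒ N = (4/9, 5/9)
2. J lies on line NS with NJ:JS = -5:4 ⇒ J = (-16/9, -20/9)
3. M is the intersection of line XZ and line LJ ⇒ M = (9/4, 1)
M = X + t·(Z−X) with t = 9/20, so XM:MZ = t:(1−t) = 9/20:11/20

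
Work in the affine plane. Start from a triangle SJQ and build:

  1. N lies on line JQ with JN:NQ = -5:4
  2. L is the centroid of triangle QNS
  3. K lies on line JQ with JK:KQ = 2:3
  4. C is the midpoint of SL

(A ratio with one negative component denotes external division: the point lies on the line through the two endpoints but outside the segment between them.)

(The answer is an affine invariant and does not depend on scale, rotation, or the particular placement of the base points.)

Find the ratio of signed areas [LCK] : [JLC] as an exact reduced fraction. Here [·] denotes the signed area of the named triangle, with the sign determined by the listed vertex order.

Assign S = (0, 0), J = (1, 0), Q = (0, 1) — the answer is frame-independent, so this choice is without loss of generality.
1. N lies on line JQ with JN:NQ = -5:4 ⇒ N = (-4, 5)
2. L is the centroid of triangle QNS ⇒ L = (-4/3, 2)
3. K lies on line JQ with JK:KQ = 2:3 ⇒ K = (3/5, 2/5)
4. C is the midpoint of SL ⇒ C = (-2/3, 1)
2·[LCK] = 13/15, 2·[JLC] = 1
[LCK]:[JLC] = 13/15:1 = 13/15

[LCK]:[JLC] = 13/15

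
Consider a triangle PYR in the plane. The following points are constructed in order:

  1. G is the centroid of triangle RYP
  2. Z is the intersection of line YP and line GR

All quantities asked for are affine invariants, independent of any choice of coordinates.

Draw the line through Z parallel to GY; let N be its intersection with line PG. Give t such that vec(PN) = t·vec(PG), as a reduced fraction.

t = 1/2

Set P = (0, 0), Y = (1, 0), R = (0, 1); any affine frame gives the same invariant.
1. G is the centroid of triangle RYP ⇒ G = (1/3, 1/3)
2. Z is the intersection of line YP and line GR ⇒ Z = (1/2, 0)
through Z parallel to GY: direction (2/3, -1/3); meets PG at N = (1/6, 1/6)
N = P + t·(G−P) with t = 1/2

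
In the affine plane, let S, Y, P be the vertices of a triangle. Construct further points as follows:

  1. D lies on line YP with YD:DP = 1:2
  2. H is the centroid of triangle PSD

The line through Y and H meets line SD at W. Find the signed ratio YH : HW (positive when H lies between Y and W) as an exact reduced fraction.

Choose coordinates S = (0, 0), Y = (1, 0), P = (0, 1).
1. D lies on line YP with YD:DP = 1:2 ⇒ D = (2/3, 1/3)
2. H is the centroid of triangle PSD ⇒ H = (2/9, 4/9)
line YH meets SD at W = (8/15, 4/15)
H = Y + t·(W−Y) with t = 5/3, so YH:HW = 5/3:-2/3

YH:HW = -5/2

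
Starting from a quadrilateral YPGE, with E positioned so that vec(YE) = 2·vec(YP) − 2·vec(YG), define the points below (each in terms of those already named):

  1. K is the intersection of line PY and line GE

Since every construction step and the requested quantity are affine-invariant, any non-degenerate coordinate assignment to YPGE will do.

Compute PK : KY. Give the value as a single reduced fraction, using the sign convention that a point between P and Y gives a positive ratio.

Assign Y = (0, 0), P = (1, 0), G = (0, 1), E = (2, -2) — the answer is frame-independent, so this choice is without loss of generality.
1. K is the intersection of line PY and line GE ⇒ K = (2/3, 0)
K = P + t·(Y−P) with t = 1/3, so PK:KY = t:(1−t) = 1/3:2/3

PK:KY = 1/2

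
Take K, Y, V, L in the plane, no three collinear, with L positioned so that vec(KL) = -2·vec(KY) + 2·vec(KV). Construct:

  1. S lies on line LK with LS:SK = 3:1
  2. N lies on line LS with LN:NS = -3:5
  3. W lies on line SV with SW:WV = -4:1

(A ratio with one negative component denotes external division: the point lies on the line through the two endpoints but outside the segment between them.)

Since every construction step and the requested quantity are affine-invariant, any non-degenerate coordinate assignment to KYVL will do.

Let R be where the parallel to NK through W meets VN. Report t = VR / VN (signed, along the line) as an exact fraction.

t = -1/3

Work in coordinates with K = (0, 0), Y = (1, 0), V = (0, 1), L = (-2, 2).
1. S lies on line LK with LS:SK = 3:1 ⇒ S = (-1/2, 1/2)
2. N lies on line LS with LN:NS = -3:5 ⇒ N = (-17/4, 17/4)
3. W lies on line SV with SW:WV = -4:1 ⇒ W = (1/6, 7/6)
through W parallel to NK: direction (17/4, -17/4); meets VN at R = (17/12, -1/12)
R = V + t·(N−V) with t = -1/3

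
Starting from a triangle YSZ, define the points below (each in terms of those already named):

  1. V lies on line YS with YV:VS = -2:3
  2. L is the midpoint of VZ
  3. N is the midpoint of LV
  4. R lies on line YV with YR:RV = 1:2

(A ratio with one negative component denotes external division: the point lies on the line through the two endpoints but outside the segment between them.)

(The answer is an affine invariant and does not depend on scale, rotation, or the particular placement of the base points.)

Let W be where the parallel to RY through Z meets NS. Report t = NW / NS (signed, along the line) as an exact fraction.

Work in coordinates with Y = (0, 0), S = (1, 0), Z = (0, 1).
1. V lies on line YS with YV:VS = -2:3 ⇒ V = (-2, 0)
2. L is the midpoint of VZ ⇒ L = (-1, 1/2)
3. N is the midpoint of LV ⇒ N = (-3/2, 1/4)
4. R lies on line YV with YR:RV = 1:2 ⇒ R = (-2/3, 0)
through Z parallel to RY: direction (2/3, 0); meets NS at W = (-9, 1)
W = N + t·(S−N) with t = -3

t = -3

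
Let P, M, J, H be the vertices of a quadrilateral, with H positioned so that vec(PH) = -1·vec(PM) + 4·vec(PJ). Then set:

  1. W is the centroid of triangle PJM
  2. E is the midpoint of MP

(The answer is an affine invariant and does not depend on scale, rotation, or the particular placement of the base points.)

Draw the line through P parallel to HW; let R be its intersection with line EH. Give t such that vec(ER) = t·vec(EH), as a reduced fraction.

Work in coordinates with P = (0, 0), M = (1, 0), J = (0, 1), H = (-1, 4).
1. W is the centroid of triangle PJM ⇒ W = (1/3, 1/3)
2. E is the midpoint of MP ⇒ E = (1/2, 0)
through P parallel to HW: direction (4/3, -11/3); meets EH at R = (-16, 44)
R = E + t·(H−E) with t = 11

t = 11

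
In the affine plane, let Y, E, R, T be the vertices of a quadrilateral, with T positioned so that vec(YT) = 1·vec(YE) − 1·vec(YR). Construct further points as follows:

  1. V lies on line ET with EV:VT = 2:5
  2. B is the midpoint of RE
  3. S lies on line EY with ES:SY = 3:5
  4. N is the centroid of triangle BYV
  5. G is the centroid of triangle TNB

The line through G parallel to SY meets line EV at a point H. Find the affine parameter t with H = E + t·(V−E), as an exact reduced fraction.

Work in coordinates with Y = (0, 0), E = (1, 0), R = (0, 1), T = (1, -1).
1. V lies on line ET with EV:VT = 2:5 ⇒ V = (1, -2/7)
2. B is the midpoint of RE ⇒ B = (1/2, 1/2)
3. S lies on line EY with ES:SY = 3:5 ⇒ S = (5/8, 0)
4. N is the centroid of triangle BYV ⇒ N = (1/2, 1/14)
5. G is the centroid of triangle TNB ⇒ G = (2/3, -1/7)
through G parallel to SY: direction (-5/8, 0); meets EV at H = (1, -1/7)
H = E + t·(V−E) with t = 1/2

t = 1/2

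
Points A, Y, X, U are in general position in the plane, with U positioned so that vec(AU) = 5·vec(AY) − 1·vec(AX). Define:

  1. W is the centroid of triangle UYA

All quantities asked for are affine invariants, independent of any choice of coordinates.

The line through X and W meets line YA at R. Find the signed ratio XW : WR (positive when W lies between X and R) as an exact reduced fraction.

XW:WR = -4

Set A = (0, 0), Y = (1, 0), X = (0, 1), U = (5, -1); any affine frame gives the same invariant.
1. W is the centroid of triangle UYA ⇒ W = (2, -1/3)
line XW meets YA at R = (3/2, 0)
W = X + t·(R−X) with t = 4/3, so XW:WR = 4/3:-1/3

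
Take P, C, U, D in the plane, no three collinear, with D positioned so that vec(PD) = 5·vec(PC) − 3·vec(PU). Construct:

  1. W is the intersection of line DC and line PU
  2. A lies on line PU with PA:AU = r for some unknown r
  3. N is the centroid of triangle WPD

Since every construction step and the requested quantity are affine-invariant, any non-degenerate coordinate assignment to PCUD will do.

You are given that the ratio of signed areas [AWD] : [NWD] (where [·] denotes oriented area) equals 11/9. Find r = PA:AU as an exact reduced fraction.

Assign P = (0, 0), C = (1, 0), U = (0, 1), D = (5, -3) — the answer is frame-independent, so this choice is without loss of generality.
1. W is the intersection of line DC and line PU ⇒ W = (0, 3/4)
2. With PA:AU = r, write λ = r/(r+1) so A = P + λ·(U−P); A is affine-linear in λ
3. N is the centroid of triangle WPD ⇒ N = (5/3, -3/4)
Every point depending on A is an affine combination of A and λ-independent points, so each such coordinate is linear in λ; the λ² term in each signed area is a multiple of (U−P)×(U−P) = 0, so 2·[AWD] and 2·[NWD] are each linear in λ. Evaluating at λ=0 and λ=1:
  2·[AWD] = 5·λ − 15/4,   2·[NWD] = -5/4
So [AWD]:[NWD] = (5·λ − 15/4) / (-5/4). Setting this equal to 11/9:
  5·λ − 15/4 = 11/9·(-5/4)  ⇒  λ = 4/9
Then r = λ/(1−λ) = (4/9)/(5/9) = 4/5. Check: with r = 4/5, A = (0, 4/9) and [AWD]:[NWD] = 11/9 as required.

r = 4/5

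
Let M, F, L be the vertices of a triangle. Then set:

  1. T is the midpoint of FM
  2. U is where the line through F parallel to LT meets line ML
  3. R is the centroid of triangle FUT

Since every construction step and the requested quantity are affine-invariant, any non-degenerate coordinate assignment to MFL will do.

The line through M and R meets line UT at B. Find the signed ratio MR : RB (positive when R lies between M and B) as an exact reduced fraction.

MR:RB = -4

Set M = (0, 0), F = (1, 0), L = (0, 1); any affine frame gives the same invariant.
1. T is the midpoint of FM ⇒ T = (1/2, 0)
2. U is where the line through F parallel to LT meets line ML ⇒ U = (0, 2)
3. R is the centroid of triangle FUT ⇒ R = (1/2, 2/3)
line MR meets UT at B = (3/8, 1/2)
R = M + t·(B−M) with t = 4/3, so MR:RB = 4/3:-1/3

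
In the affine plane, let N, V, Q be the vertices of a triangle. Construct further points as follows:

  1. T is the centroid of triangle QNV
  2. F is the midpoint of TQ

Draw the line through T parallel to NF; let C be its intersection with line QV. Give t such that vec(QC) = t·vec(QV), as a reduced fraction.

t = 2/5

Assign N = (0, 0), V = (1, 0), Q = (0, 1) — the answer is frame-independent, so this choice is without loss of generality.
1. T is the centroid of triangle QNV ⇒ T = (1/3, 1/3)
2. F is the midpoint of TQ ⇒ F = (1/6, 2/3)
through T parallel to NF: direction (1/6, 2/3); meets QV at C = (2/5, 3/5)
C = Q + t·(V−Q) with t = 2/5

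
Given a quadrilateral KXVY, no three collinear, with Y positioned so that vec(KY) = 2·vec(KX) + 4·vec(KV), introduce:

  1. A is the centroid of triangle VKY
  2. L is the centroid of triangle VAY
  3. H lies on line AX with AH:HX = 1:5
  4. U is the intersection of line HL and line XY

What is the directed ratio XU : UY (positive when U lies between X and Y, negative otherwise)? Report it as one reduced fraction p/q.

Assign K = (0, 0), X = (1, 0), V = (0, 1), Y = (2, 4) — the answer is frame-independent, so this choice is without loss of generality.
1. A is the centroid of triangle VKY ⇒ A = (2/3, 5/3)
2. L is the centroid of triangle VAY ⇒ L = (8/9, 20/9)
3. H lies on line AX with AH:HX = 1:5 ⇒ H = (13/18, 25/18)
4. U is the intersection of line HL and line XY ⇒ U = (-16/9, -100/9)
U = X + t·(Y−X) with t = -25/9, so XU:UY = t:(1−t) = -25/9:34/9

XU:UY = -25/34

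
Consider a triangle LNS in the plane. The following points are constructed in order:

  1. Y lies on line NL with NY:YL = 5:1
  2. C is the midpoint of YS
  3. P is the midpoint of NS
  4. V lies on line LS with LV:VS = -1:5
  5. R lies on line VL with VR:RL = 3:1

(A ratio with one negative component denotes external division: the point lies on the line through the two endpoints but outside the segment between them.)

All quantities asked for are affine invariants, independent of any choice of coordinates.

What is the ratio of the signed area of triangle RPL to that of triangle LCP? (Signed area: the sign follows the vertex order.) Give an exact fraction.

Choose coordinates L = (0, 0), N = (1, 0), S = (0, 1).
1. Y lies on line NL with NY:YL = 5:1 ⇒ Y = (1/6, 0)
2. C is the midpoint of YS ⇒ C = (1/12, 1/2)
3. P is the midpoint of NS ⇒ P = (1/2, 1/2)
4. V lies on line LS with LV:VS = -1:5 ⇒ V = (0, -1/4)
5. R lies on line VL with VR:RL = 3:1 ⇒ R = (0, -1/16)
2·[RPL] = 1/32, 2·[LCP] = -5/24
[RPL]:[LCP] = 1/32:-5/24 = -3/20

[RPL]:[LCP] = -3/20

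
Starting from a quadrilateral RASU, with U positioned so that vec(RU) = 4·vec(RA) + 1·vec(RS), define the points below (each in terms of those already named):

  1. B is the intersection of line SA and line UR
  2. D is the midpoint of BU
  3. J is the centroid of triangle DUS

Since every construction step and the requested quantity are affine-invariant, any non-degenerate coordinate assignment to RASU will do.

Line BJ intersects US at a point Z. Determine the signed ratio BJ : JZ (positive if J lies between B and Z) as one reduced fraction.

BJ:JZ = 5

Assign R = (0, 0), A = (1, 0), S = (0, 1), U = (4, 1) — the answer is frame-independent, so this choice is without loss of generality.
1. B is the intersection of line SA and line UR ⇒ B = (4/5, 1/5)
2. D is the midpoint of BU ⇒ D = (12/5, 3/5)
3. J is the centroid of triangle DUS ⇒ J = (32/15, 13/15)
line BJ meets US at Z = (12/5, 1)
J = B + t·(Z−B) with t = 5/6, so BJ:JZ = 5/6:1/6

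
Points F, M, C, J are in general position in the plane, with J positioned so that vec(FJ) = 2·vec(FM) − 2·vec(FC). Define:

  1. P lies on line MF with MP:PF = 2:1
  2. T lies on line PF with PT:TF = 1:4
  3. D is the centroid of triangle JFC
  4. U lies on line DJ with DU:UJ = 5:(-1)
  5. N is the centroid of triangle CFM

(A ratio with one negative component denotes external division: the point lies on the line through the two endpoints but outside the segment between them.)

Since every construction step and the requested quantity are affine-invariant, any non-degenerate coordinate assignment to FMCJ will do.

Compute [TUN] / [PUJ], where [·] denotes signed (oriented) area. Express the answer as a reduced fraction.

[TUN]:[PUJ] = 153/5

Assign F = (0, 0), M = (1, 0), C = (0, 1), J = (2, -2) — the answer is frame-independent, so this choice is without loss of generality.
1. P lies on line MF with MP:PF = 2:1 ⇒ P = (1/3, 0)
2. T lies on line PF with PT:TF = 1:4 ⇒ T = (4/15, 0)
3. D is the centroid of triangle JFC ⇒ D = (2/3, -1/3)
4. U lies on line DJ with DU:UJ = 5:(-1) ⇒ U = (7/3, -29/12)
5. N is the centroid of triangle CFM ⇒ N = (1/3, 1/3)
2·[TUN] = 17/20, 2·[PUJ] = 1/36
[TUN]:[PUJ] = 17/20:1/36 = 153/5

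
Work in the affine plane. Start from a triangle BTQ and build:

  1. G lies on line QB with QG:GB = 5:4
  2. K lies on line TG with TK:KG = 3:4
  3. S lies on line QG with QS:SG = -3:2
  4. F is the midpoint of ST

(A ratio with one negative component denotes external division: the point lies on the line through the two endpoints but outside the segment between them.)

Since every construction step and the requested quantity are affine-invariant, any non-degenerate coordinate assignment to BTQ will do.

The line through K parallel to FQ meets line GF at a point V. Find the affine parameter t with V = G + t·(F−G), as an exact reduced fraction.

t = 16/7

Set B = (0, 0), T = (1, 0), Q = (0, 1); any affine frame gives the same invariant.
1. G lies on line QB with QG:GB = 5:4 ⇒ G = (0, 4/9)
2. K lies on line TG with TK:KG = 3:4 ⇒ K = (4/7, 4/21)
3. S lies on line QG with QS:SG = -3:2 ⇒ S = (0, -2/3)
4. F is the midpoint of ST ⇒ F = (1/2, -1/3)
through K parallel to FQ: direction (-1/2, 4/3); meets GF at V = (8/7, -4/3)
V = G + t·(F−G) with t = 16/7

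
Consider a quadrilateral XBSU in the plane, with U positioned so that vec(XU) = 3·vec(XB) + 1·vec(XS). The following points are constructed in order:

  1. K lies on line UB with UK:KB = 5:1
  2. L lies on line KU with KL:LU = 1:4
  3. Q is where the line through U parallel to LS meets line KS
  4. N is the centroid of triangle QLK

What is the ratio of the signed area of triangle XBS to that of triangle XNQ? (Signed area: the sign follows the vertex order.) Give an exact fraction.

[XBS]:[XNQ] = 9/47

Set X = (0, 0), B = (1, 0), S = (0, 1), U = (3, 1); any affine frame gives the same invariant.
1. K lies on line UB with UK:KB = 5:1 ⇒ K = (4/3, 1/6)
2. L lies on line KU with KL:LU = 1:4 ⇒ L = (5/3, 1/3)
3. Q is where the line through U parallel to LS meets line KS ⇒ Q = (-16/3, 13/3)
4. N is the centroid of triangle QLK ⇒ N = (-7/9, 29/18)
2·[XBS] = 1, 2·[XNQ] = 47/9
[XBS]:[XNQ] = 1:47/9 = 9/47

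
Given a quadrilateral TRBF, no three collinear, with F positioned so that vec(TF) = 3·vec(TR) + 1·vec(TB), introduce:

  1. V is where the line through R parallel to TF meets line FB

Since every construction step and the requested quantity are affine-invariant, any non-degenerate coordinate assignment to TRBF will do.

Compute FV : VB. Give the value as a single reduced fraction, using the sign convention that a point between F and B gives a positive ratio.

FV:VB = -1/4

Choose coordinates T = (0, 0), R = (1, 0), B = (0, 1), F = (3, 1).
1. V is where the line through R parallel to TF meets line FB ⇒ V = (4, 1)
V = F + t·(B−F) with t = -1/3, so FV:VB = t:(1−t) = -1/3:4/3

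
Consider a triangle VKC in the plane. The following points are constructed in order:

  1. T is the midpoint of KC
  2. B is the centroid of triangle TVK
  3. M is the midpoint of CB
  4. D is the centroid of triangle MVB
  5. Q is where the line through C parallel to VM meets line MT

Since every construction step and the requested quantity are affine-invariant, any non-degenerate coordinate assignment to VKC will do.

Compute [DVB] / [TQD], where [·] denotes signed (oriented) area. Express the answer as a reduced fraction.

[DVB]:[TQD] = 2/5

Choose coordinates V = (0, 0), K = (1, 0), C = (0, 1).
1. T is the midpoint of KC ⇒ T = (1/2, 1/2)
2. B is the centroid of triangle TVK ⇒ B = (1/2, 1/6)
3. M is the midpoint of CB ⇒ M = (1/4, 7/12)
4. D is the centroid of triangle MVB ⇒ D = (1/4, 1/4)
5. Q is where the line through C parallel to VM meets line MT ⇒ Q = (-1/8, 17/24)
2·[DVB] = 1/12, 2·[TQD] = 5/24
[DVB]:[TQD] = 1/12:5/24 = 2/5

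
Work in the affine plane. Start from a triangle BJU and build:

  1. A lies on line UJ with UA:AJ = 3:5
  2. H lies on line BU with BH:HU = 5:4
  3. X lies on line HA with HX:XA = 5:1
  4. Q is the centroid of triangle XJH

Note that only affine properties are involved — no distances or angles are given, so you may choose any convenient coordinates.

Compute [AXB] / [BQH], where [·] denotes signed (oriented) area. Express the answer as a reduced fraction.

Choose coordinates B = (0, 0), J = (1, 0), U = (0, 1).
1. A lies on line UJ with UA:AJ = 3:5 ⇒ A = (3/8, 5/8)
2. H lies on line BU with BH:HU = 5:4 ⇒ H = (0, 5/9)
3. X lies on line HA with HX:XA = 5:1 ⇒ X = (5/16, 265/432)
4. Q is the centroid of triangle XJH ⇒ Q = (7/16, 505/1296)
2·[AXB] = 5/144, 2·[BQH] = 35/144
[AXB]:[BQH] = 5/144:35/144 = 1/7

[AXB]:[BQH] = 1/7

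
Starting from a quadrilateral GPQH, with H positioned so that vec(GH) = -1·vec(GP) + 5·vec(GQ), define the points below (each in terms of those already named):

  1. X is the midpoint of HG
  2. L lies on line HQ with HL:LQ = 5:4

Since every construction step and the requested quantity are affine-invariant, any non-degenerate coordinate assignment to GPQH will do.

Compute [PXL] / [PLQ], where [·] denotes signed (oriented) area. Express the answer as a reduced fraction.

[PXL]:[PLQ] = -5/12

Set G = (0, 0), P = (1, 0), Q = (0, 1), H = (-1, 5); any affine frame gives the same invariant.
1. X is the midpoint of HG ⇒ X = (-1/2, 5/2)
2. L lies on line HQ with HL:LQ = 5:4 ⇒ L = (-4/9, 25/9)
2·[PXL] = -5/9, 2·[PLQ] = 4/3
[PXL]:[PLQ] = -5/9:4/3 = -5/12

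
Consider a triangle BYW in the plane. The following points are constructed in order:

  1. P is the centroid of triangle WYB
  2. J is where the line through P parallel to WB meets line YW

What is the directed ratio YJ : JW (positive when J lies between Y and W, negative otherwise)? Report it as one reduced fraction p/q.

Choose coordinates B = (0, 0), Y = (1, 0), W = (0, 1).
1. P is the centroid of triangle WYB ⇒ P = (1/3, 1/3)
2. J is where the line through P parallel to WB meets line YW ⇒ J = (1/3, 2/3)
J = Y + t·(W−Y) with t = 2/3, so YJ:JW = t:(1−t) = 2/3:1/3

YJ:JW = 2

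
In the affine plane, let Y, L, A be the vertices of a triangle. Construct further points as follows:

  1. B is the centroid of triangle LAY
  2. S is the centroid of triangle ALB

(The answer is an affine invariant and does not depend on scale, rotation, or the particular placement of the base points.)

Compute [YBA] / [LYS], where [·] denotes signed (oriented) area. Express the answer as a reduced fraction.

Choose coordinates Y = (0, 0), L = (1, 0), A = (0, 1).
1. B is the centroid of triangle LAY ⇒ B = (1/3, 1/3)
2. S is the centroid of triangle ALB ⇒ S = (4/9, 4/9)
2·[YBA] = 1/3, 2·[LYS] = -4/9
[YBA]:[LYS] = 1/3:-4/9 = -3/4

[YBA]:[LYS] = -3/4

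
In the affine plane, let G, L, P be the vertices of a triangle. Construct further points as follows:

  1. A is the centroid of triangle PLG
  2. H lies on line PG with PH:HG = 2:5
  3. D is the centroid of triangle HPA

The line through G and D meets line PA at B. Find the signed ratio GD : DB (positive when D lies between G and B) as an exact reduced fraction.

Work in coordinates with G = (0, 0), L = (1, 0), P = (0, 1).
1. A is the centroid of triangle PLG ⇒ A = (1/3, 1/3)
2. H lies on line PG with PH:HG = 2:5 ⇒ H = (0, 5/7)
3. D is the centroid of triangle HPA ⇒ D = (1/9, 43/63)
line GD meets PA at B = (7/57, 43/57)
D = G + t·(B−G) with t = 19/21, so GD:DB = 19/21:2/21

GD:DB = 19/2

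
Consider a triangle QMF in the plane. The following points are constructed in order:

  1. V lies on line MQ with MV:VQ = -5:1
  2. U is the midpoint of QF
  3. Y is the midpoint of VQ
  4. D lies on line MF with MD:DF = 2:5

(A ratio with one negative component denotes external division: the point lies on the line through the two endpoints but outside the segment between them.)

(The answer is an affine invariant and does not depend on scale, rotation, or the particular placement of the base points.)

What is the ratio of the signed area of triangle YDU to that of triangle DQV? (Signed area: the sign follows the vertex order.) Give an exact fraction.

[YDU]:[DQV] = -43/8

Choose coordinates Q = (0, 0), M = (1, 0), F = (0, 1).
1. V lies on line MQ with MV:VQ = -5:1 ⇒ V = (-1/4, 0)
2. U is the midpoint of QF ⇒ U = (0, 1/2)
3. Y is the midpoint of VQ ⇒ Y = (-1/8, 0)
4. D lies on line MF with MD:DF = 2:5 ⇒ D = (5/7, 2/7)
2·[YDU] = 43/112, 2·[DQV] = -1/14
[YDU]:[DQV] = 43/112:-1/14 = -43/8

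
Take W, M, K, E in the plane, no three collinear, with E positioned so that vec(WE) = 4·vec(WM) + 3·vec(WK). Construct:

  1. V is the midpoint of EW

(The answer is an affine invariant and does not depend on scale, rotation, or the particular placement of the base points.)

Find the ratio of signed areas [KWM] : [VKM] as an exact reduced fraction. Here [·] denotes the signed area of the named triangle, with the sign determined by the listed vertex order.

[KWM]:[VKM] = 2/5

Assign W = (0, 0), M = (1, 0), K = (0, 1), E = (4, 3) — the answer is frame-independent, so this choice is without loss of generality.
1. V is the midpoint of EW ⇒ V = (2, 3/2)
2·[KWM] = 1, 2·[VKM] = 5/2
[KWM]:[VKM] = 1:5/2 = 2/5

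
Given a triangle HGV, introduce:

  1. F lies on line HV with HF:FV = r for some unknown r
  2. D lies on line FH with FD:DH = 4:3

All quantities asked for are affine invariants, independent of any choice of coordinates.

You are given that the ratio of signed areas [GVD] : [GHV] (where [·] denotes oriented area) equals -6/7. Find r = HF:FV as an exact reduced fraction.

Set H = (0, 0), G = (1, 0), V = (0, 1); any affine frame gives the same invariant.
1. With HF:FV = r, write λ = r/(r+1) so F = H + λ·(V−H); F is affine-linear in λ
2. D lies on line FH with FD:DH = 4:3 ⇒ D is an affine combination of earlier points and hence also affine-linear in λ
Every point depending on F is an affine combination of F and λ-independent points, so each such coordinate is linear in λ; the λ² term in each signed area is a multiple of (V−H)×(V−H) = 0, so 2·[GVD] and 2·[GHV] are each linear in λ. Evaluating at λ=0 and λ=1:
  2·[GVD] = -3/7·λ + 1,   2·[GHV] = -1
So [GVD]:[GHV] = (-3/7·λ + 1) / (-1). Setting this equal to -6/7:
  -3/7·λ + 1 = -6/7·(-1)  ⇒  λ = 1/3
Then r = λ/(1−λ) = (1/3)/(2/3) = 1/2. Check: with r = 1/2, F = (0, 1/3) and [GVD]:[GHV] = -6/7 as required.

r = 1/2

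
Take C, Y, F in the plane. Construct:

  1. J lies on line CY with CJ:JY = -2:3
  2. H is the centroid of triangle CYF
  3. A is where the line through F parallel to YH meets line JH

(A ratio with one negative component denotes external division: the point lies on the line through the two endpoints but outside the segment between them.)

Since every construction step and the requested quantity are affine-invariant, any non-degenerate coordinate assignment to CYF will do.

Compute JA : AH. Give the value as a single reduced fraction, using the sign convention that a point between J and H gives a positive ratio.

JA:AH = -4

Assign C = (0, 0), Y = (1, 0), F = (0, 1) — the answer is frame-independent, so this choice is without loss of generality.
1. J lies on line CY with CJ:JY = -2:3 ⇒ J = (-2, 0)
2. H is the centroid of triangle CYF ⇒ H = (1/3, 1/3)
3. A is where the line through F parallel to YH meets line JH ⇒ A = (10/9, 4/9)
A = J + t·(H−J) with t = 4/3, so JA:AH = t:(1−t) = 4/3:-1/3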